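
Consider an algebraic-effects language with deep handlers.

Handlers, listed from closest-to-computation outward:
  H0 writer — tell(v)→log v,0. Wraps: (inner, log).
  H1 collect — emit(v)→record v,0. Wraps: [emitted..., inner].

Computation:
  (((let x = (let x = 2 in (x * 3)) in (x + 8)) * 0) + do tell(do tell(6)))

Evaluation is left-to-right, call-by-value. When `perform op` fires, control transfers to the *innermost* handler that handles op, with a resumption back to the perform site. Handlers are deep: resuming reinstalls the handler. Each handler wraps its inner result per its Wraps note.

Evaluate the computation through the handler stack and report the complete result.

Answer: [(0, (6, 0))]

Evaluation trace:
tell(6) @ H0 ⇒ log+=6
tell(0) @ H0 ⇒ log+=0
H0 returns (0, (6, 0))
H1 returns [(0, (6, 0))]
= [(0, (6, 0))]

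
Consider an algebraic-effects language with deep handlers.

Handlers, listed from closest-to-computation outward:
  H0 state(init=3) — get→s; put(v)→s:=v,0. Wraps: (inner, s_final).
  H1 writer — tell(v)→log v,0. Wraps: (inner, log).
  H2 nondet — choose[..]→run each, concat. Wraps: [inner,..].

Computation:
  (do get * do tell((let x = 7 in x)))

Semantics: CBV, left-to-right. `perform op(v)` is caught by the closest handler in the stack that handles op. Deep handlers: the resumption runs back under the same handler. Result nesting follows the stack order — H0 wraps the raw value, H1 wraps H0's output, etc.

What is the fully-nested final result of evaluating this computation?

Answer: [((0, 3), (7))]

Working:
get @ H0 ⇒ 3
tell(7) @ H1 ⇒ log+=7
H0 returns (0, 3)
H1 returns ((0, 3), (7))
H2 returns [((0, 3), (7))]
= [((0, 3), (7))]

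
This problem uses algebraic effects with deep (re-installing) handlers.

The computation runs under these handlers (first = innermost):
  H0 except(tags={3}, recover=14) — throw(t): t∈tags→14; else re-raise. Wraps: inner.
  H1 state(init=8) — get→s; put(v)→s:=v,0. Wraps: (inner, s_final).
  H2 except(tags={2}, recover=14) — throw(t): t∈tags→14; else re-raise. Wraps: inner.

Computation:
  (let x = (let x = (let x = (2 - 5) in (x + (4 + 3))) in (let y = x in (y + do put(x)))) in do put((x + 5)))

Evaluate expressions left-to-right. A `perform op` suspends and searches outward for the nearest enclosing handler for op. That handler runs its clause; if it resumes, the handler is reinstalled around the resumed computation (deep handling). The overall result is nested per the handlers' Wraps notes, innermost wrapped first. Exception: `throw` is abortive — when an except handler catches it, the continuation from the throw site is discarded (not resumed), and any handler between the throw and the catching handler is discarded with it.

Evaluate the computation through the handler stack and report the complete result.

Step-by-step:
put(4) @ H1 ⇒ s:=4
put(9) @ H1 ⇒ s:=9
H0 returns 0
H1 returns (0, 9)
H2 returns (0, 9)
= (0, 9)

Answer: (0, 9)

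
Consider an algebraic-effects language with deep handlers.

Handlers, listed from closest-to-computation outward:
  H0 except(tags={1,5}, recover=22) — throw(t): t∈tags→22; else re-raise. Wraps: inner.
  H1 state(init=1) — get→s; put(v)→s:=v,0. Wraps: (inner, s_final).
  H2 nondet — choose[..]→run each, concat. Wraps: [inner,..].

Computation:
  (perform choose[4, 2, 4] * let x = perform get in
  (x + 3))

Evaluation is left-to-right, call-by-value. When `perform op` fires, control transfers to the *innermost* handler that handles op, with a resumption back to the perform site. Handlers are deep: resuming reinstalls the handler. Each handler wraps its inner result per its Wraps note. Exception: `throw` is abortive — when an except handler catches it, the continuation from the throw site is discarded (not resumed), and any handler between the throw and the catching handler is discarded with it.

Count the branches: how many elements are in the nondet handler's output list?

Answer: 3

Working:
choose[4, 2, 4] @ H2
  branch[0] choose=4:
    get @ H1 ⇒ 1
    H0 returns 16
    H1 returns (16, 1)
    H2 returns [(16, 1)]
  branch[1] choose=2:
    get @ H1 ⇒ 1
    H0 returns 8
    H1 returns (8, 1)
    H2 returns [(8, 1)]
  branch[2] choose=4:
    get @ H1 ⇒ 1
    H0 returns 16
    H1 returns (16, 1)
    H2 returns [(16, 1)]
= [(16, 1), (8, 1), (16, 1)]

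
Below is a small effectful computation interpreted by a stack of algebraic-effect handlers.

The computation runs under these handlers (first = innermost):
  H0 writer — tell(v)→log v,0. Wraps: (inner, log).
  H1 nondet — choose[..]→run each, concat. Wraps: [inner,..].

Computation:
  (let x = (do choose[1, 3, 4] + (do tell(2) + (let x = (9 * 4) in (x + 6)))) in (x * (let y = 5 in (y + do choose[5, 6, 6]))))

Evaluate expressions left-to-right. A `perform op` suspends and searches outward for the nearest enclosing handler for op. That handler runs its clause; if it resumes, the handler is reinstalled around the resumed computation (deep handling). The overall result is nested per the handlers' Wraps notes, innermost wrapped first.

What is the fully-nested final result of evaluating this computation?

Answer: [(430, (2)), (473, (2)), (473, (2)), (450, (2)), (495, (2)), (495, (2)), (460, (2)), (506, (2)), (506, (2))]

Step-by-step:
choose[1, 3, 4] @ H1
  branch[0] choose=1:
    tell(2) @ H0 ⇒ log+=2
    choose[5, 6, 6] @ H1
      branch[0] choose=5:
        H0 returns (430, (2))
        H1 returns [(430, (2))]
      branch[1] choose=6:
        H0 returns (473, (2))
        H1 returns [(473, (2))]
      branch[2] choose=6:
        H0 returns (473, (2))
        H1 returns [(473, (2))]
  branch[1] choose=3:
    tell(2) @ H0 ⇒ log+=2
    choose[5, 6, 6] @ H1
      branch[0] choose=5:
        H0 returns (450, (2))
        H1 returns [(450, (2))]
      branch[1] choose=6:
        H0 returns (495, (2))
        H1 returns [(495, (2))]
      branch[2] choose=6:
        H0 returns (495, (2))
        H1 returns [(495, (2))]
  branch[2] choose=4:
    tell(2) @ H0 ⇒ log+=2
    choose[5, 6, 6] @ H1
      branch[0] choose=5:
        H0 returns (460, (2))
        H1 returns [(460, (2))]
      branch[1] choose=6:
        H0 returns (506, (2))
        H1 returns [(506, (2))]
      branch[2] choose=6:
        H0 returns (506, (2))
        H1 returns [(506, (2))]
= [(430, (2)), (473, (2)), (473, (2)), (450, (2)), (495, (2)), (495, (2)), (460, (2)), (506, (2)), (506, (2))]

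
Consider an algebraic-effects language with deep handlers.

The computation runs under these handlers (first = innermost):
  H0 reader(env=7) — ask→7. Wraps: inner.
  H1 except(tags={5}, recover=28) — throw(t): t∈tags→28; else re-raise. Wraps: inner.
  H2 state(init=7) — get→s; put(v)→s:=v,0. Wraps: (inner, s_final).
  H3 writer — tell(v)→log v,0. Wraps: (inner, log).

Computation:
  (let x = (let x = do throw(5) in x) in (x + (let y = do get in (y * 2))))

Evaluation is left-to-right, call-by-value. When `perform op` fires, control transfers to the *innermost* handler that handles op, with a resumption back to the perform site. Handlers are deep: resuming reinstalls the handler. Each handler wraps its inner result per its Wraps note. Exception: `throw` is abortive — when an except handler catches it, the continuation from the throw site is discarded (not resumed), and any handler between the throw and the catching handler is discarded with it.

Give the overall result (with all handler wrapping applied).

Working:
throw(5) @ H1 caught ⇒ 28
H2 returns (28, 7)
H3 returns ((28, 7), ())
= ((28, 7), ())

Answer: ((28, 7), ())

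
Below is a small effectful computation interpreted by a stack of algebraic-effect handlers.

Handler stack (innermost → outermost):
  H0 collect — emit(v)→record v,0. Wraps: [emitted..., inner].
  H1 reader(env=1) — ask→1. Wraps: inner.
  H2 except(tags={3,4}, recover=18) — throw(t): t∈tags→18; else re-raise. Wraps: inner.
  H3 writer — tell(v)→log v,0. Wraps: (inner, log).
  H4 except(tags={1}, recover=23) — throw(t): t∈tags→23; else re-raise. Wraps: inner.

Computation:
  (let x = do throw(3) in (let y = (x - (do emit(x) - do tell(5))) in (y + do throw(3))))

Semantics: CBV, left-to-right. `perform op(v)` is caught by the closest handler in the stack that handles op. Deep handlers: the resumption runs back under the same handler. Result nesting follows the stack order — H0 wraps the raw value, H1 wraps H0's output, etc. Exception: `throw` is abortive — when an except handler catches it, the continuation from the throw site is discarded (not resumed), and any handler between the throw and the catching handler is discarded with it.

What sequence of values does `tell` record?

Working:
throw(3) @ H2 caught ⇒ 18
H3 returns (18, ())
H4 returns (18, ())
= (18, ())

Answer: ()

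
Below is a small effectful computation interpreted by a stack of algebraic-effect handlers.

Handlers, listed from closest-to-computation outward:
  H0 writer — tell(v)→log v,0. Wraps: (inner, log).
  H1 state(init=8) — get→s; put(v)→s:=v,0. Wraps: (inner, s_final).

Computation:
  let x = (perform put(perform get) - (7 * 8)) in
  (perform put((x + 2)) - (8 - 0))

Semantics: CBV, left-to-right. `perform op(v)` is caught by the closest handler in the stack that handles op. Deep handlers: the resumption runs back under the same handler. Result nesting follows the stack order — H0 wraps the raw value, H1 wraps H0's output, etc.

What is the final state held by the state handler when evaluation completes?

Answer: -54

Working:
get @ H1 ⇒ 8
put(8) @ H1 ⇒ s:=8
put(-54) @ H1 ⇒ s:=-54
H0 returns (-8, ())
H1 returns ((-8, ()), -54)
= ((-8, ()), -54)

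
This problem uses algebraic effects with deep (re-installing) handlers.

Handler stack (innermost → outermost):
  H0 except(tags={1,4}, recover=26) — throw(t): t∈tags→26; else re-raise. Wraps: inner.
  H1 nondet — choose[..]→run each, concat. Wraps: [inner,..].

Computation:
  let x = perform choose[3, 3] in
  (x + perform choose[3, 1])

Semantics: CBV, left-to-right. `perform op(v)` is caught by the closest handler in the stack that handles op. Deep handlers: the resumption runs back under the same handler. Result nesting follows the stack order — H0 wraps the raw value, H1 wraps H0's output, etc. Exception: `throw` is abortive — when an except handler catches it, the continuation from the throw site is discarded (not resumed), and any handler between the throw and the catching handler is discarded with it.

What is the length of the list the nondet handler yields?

Answer: 4

Evaluation trace:
choose[3, 3] @ H1
  branch[0] choose=3:
    choose[3, 1] @ H1
      branch[0] choose=3:
        H0 returns 6
        H1 returns [6]
      branch[1] choose=1:
        H0 returns 4
        H1 returns [4]
  branch[1] choose=3:
    choose[3, 1] @ H1
      branch[0] choose=3:
        H0 returns 6
        H1 returns [6]
      branch[1] choose=1:
        H0 returns 4
        H1 returns [4]
= [6, 4, 6, 4]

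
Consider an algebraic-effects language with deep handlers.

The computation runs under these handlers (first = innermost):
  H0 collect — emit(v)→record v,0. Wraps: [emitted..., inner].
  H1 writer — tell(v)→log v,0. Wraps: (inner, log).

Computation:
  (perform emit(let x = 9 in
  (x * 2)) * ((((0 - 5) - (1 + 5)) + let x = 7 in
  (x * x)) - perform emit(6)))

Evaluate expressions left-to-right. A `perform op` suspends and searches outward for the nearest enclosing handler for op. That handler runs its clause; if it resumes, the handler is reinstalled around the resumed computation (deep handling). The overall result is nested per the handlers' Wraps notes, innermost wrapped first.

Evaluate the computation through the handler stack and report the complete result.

Answer: ([18, 6, 0], ())

Evaluation trace:
emit(18) @ H0 ⇒ out+=18
emit(6) @ H0 ⇒ out+=6
H0 returns [18, 6, 0]
H1 returns ([18, 6, 0], ())
= ([18, 6, 0], ())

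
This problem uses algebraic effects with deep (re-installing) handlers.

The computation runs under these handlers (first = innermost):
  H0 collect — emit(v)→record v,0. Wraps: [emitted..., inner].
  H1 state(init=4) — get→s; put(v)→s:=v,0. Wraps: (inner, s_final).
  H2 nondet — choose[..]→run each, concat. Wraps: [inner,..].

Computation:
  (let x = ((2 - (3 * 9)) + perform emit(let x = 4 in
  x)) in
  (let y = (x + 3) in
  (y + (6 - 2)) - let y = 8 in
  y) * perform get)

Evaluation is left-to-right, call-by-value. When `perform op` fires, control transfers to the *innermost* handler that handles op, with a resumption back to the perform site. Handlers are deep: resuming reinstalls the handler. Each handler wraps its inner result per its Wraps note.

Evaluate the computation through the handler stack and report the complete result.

Answer: [([4, -104], 4)]

Evaluation trace:
emit(4) @ H0 ⇒ out+=4
get @ H1 ⇒ 4
H0 returns [4, -104]
H1 returns ([4, -104], 4)
H2 returns [([4, -104], 4)]
= [([4, -104], 4)]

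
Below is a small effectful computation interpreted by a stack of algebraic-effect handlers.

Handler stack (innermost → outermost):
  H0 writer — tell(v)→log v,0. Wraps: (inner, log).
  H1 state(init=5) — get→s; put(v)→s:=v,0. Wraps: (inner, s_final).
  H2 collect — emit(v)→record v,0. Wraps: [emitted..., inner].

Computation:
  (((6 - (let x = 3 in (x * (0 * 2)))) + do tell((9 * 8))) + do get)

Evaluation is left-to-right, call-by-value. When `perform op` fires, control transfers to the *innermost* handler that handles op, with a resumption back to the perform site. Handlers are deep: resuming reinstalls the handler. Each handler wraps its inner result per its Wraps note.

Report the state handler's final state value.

Answer: 5

Working:
tell(72) @ H0 ⇒ log+=72
get @ H1 ⇒ 5
H0 returns (11, (72))
H1 returns ((11, (72)), 5)
H2 returns [((11, (72)), 5)]
= [((11, (72)), 5)]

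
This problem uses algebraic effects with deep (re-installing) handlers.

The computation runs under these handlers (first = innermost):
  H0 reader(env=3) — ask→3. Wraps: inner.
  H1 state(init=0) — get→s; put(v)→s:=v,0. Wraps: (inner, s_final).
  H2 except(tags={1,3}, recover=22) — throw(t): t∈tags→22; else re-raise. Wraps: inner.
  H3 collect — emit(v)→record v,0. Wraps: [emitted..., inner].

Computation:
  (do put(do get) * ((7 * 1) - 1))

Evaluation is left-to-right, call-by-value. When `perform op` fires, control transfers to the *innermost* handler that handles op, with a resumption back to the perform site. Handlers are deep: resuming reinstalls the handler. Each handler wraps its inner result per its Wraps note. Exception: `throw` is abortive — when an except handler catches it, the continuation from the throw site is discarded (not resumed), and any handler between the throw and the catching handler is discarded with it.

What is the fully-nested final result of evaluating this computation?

Evaluation trace:
get @ H1 ⇒ 0
put(0) @ H1 ⇒ s:=0
H0 returns 0
H1 returns (0, 0)
H2 returns (0, 0)
H3 returns [(0, 0)]
= [(0, 0)]

Answer: [(0, 0)]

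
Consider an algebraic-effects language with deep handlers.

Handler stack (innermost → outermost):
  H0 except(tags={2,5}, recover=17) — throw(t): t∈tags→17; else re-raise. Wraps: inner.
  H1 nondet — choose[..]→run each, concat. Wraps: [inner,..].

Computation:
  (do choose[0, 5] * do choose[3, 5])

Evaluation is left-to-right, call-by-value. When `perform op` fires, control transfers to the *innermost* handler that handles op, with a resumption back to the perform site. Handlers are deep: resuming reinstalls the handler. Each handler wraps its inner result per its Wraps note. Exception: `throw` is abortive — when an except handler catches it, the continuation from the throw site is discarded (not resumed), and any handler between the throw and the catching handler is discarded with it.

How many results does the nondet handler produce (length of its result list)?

Answer: 4

Evaluation trace:
choose[0, 5] @ H1
  branch[0] choose=0:
    choose[3, 5] @ H1
      branch[0] choose=3:
        H0 returns 0
        H1 returns [0]
      branch[1] choose=5:
        H0 returns 0
        H1 returns [0]
  branch[1] choose=5:
    choose[3, 5] @ H1
      branch[0] choose=3:
        H0 returns 15
        H1 returns [15]
      branch[1] choose=5:
        H0 returns 25
        H1 returns [25]
= [0, 0, 15, 25]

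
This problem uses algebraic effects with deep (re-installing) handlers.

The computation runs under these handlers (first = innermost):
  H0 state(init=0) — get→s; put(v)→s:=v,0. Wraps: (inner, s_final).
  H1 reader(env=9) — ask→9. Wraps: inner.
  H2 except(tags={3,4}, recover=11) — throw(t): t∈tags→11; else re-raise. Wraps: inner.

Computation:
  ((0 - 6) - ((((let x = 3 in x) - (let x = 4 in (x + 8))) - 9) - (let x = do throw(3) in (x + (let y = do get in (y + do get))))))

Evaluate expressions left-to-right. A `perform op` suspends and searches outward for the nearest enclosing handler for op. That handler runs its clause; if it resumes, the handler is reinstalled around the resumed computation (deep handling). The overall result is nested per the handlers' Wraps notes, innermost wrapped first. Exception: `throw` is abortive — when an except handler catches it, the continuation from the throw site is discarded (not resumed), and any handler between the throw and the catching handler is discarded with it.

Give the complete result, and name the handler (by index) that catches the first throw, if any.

Answer: 11 ; first throw caught by: H2

Working:
throw(3) @ H2 caught ⇒ 11
= 11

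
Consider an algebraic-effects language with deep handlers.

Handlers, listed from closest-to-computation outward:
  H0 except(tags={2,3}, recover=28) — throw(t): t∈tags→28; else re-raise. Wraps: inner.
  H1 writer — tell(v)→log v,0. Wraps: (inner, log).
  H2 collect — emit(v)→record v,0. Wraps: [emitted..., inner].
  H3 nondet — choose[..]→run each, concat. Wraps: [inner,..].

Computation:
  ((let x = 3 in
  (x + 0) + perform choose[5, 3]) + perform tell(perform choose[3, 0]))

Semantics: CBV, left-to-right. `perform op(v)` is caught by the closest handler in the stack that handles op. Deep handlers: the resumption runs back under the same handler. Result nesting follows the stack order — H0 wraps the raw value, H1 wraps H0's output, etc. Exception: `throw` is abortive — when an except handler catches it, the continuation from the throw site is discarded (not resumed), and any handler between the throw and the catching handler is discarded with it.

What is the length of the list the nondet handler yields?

Evaluation trace:
choose[5, 3] @ H3
  branch[0] choose=5:
    choose[3, 0] @ H3
      branch[0] choose=3:
        tell(3) @ H1 ⇒ log+=3
        H0 returns 8
        H1 returns (8, (3))
        H2 returns [(8, (3))]
        H3 returns [[(8, (3))]]
      branch[1] choose=0:
        tell(0) @ H1 ⇒ log+=0
        H0 returns 8
        H1 returns (8, (0))
        H2 returns [(8, (0))]
        H3 returns [[(8, (0))]]
  branch[1] choose=3:
    choose[3, 0] @ H3
      branch[0] choose=3:
        tell(3) @ H1 ⇒ log+=3
        H0 returns 6
        H1 returns (6, (3))
        H2 returns [(6, (3))]
        H3 returns [[(6, (3))]]
      branch[1] choose=0:
        tell(0) @ H1 ⇒ log+=0
        H0 returns 6
        H1 returns (6, (0))
        H2 returns [(6, (0))]
        H3 returns [[(6, (0))]]
= [[(8, (3))], [(8, (0))], [(6, (3))], [(6, (0))]]

Answer: 4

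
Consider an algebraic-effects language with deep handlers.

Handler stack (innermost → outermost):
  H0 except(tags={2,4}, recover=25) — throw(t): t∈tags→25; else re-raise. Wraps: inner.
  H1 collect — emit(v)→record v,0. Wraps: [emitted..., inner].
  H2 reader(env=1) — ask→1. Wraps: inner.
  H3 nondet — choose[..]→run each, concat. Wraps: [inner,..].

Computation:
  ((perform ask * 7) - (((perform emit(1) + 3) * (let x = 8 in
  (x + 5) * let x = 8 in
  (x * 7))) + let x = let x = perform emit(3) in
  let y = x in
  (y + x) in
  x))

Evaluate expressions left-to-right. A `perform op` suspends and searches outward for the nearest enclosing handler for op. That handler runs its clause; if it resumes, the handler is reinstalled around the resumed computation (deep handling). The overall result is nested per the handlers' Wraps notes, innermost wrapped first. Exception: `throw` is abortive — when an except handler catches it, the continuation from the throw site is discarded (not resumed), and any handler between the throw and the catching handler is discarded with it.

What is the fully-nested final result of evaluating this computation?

Answer: [[1, 3, -2177]]

Step-by-step:
ask @ H2 ⇒ 1
emit(1) @ H1 ⇒ out+=1
emit(3) @ H1 ⇒ out+=3
H0 returns -2177
H1 returns [1, 3, -2177]
H2 returns [1, 3, -2177]
H3 returns [[1, 3, -2177]]
= [[1, 3, -2177]]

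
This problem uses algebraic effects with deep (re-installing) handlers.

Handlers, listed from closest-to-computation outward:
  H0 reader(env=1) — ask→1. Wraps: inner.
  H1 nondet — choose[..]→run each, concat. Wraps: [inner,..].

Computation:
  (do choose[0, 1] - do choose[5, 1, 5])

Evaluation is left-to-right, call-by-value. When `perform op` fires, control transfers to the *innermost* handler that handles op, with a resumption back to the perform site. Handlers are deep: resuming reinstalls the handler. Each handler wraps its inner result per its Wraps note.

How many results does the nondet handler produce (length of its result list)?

Answer: 6

Evaluation trace:
choose[0, 1] @ H1
  branch[0] choose=0:
    choose[5, 1, 5] @ H1
      branch[0] choose=5:
        H0 returns -5
        H1 returns [-5]
      branch[1] choose=1:
        H0 returns -1
        H1 returns [-1]
      branch[2] choose=5:
        H0 returns -5
        H1 returns [-5]
  branch[1] choose=1:
    choose[5, 1, 5] @ H1
      branch[0] choose=5:
        H0 returns -4
        H1 returns [-4]
      branch[1] choose=1:
        H0 returns 0
        H1 returns [0]
      branch[2] choose=5:
        H0 returns -4
        H1 returns [-4]
= [-5, -1, -5, -4, 0, -4]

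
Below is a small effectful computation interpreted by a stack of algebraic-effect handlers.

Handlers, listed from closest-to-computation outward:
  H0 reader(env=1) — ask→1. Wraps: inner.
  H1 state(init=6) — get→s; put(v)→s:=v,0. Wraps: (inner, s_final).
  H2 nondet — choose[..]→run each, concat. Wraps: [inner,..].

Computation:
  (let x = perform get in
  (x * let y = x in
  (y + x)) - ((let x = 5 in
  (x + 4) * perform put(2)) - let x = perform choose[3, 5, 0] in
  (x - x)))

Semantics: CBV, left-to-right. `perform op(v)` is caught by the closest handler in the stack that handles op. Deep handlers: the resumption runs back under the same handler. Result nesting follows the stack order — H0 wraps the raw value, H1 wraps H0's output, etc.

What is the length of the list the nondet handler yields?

Step-by-step:
get @ H1 ⇒ 6
put(2) @ H1 ⇒ s:=2
choose[3, 5, 0] @ H2
  branch[0] choose=3:
    H0 returns 72
    H1 returns (72, 2)
    H2 returns [(72, 2)]
  branch[1] choose=5:
    H0 returns 72
    H1 returns (72, 2)
    H2 returns [(72, 2)]
  branch[2] choose=0:
    H0 returns 72
    H1 returns (72, 2)
    H2 returns [(72, 2)]
= [(72, 2), (72, 2), (72, 2)]

Answer: 3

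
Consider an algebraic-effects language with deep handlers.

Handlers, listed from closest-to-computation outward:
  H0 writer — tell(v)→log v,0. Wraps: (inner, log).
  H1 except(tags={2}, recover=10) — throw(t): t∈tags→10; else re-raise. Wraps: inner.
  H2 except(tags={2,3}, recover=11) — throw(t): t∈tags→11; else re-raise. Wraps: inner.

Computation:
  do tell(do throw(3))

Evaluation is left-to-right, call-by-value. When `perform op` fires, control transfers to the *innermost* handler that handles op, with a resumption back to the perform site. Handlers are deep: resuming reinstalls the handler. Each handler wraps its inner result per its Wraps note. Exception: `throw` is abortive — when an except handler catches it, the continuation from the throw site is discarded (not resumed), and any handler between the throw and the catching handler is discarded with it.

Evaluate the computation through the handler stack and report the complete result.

Answer: 11

Step-by-step:
throw(3) @ H1 re-raised
throw(3) @ H2 caught ⇒ 11
= 11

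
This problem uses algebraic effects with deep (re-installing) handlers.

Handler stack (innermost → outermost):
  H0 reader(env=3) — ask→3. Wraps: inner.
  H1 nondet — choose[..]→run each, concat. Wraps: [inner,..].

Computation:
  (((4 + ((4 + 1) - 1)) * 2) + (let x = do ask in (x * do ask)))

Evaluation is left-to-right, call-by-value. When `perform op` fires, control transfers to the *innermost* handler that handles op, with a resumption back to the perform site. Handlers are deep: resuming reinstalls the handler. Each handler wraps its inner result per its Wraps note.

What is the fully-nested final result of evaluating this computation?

Answer: [25]

Working:
ask @ H0 ⇒ 3
ask @ H0 ⇒ 3
H0 returns 25
H1 returns [25]
= [25]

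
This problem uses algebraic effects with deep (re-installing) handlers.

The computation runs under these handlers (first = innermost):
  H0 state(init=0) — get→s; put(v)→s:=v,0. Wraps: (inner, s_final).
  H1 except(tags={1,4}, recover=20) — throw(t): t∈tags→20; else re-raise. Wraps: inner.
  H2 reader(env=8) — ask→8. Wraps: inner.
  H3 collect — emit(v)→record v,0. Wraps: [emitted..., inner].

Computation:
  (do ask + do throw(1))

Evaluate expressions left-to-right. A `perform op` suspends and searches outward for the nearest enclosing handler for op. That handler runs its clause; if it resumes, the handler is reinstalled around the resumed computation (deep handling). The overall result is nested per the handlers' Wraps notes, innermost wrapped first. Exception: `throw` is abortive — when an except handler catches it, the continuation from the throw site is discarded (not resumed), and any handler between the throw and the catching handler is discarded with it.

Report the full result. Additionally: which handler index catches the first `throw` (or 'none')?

Evaluation trace:
ask @ H2 ⇒ 8
throw(1) @ H1 caught ⇒ 20
H2 returns 20
H3 returns [20]
= [20]

Answer: [20] ; first throw caught by: H1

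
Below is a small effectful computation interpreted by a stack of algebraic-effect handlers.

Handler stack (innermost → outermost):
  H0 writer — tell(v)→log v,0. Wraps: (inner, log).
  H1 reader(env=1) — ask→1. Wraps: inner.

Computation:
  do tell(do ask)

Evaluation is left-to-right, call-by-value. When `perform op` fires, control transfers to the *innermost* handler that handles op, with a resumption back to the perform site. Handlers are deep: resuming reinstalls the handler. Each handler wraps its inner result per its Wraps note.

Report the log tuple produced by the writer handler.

Working:
ask @ H1 ⇒ 1
tell(1) @ H0 ⇒ log+=1
H0 returns (0, (1))
H1 returns (0, (1))
= (0, (1))

Answer: (1)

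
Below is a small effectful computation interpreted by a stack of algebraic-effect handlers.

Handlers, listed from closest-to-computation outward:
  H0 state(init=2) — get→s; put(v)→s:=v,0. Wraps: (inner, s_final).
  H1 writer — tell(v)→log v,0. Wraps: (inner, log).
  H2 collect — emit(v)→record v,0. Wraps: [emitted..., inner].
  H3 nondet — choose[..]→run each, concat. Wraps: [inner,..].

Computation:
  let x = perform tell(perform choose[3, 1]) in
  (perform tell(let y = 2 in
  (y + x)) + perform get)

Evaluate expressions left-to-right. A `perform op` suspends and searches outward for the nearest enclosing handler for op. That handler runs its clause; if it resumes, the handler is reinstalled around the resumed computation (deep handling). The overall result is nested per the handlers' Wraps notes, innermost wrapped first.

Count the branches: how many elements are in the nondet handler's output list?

Step-by-step:
choose[3, 1] @ H3
  branch[0] choose=3:
    tell(3) @ H1 ⇒ log+=3
    tell(2) @ H1 ⇒ log+=2
    get @ H0 ⇒ 2
    H0 returns (2, 2)
    H1 returns ((2, 2), (3, 2))
    H2 returns [((2, 2), (3, 2))]
    H3 returns [[((2, 2), (3, 2))]]
  branch[1] choose=1:
    tell(1) @ H1 ⇒ log+=1
    tell(2) @ H1 ⇒ log+=2
    get @ H0 ⇒ 2
    H0 returns (2, 2)
    H1 returns ((2, 2), (1, 2))
    H2 returns [((2, 2), (1, 2))]
    H3 returns [[((2, 2), (1, 2))]]
= [[((2, 2), (3, 2))], [((2, 2), (1, 2))]]

Answer: 2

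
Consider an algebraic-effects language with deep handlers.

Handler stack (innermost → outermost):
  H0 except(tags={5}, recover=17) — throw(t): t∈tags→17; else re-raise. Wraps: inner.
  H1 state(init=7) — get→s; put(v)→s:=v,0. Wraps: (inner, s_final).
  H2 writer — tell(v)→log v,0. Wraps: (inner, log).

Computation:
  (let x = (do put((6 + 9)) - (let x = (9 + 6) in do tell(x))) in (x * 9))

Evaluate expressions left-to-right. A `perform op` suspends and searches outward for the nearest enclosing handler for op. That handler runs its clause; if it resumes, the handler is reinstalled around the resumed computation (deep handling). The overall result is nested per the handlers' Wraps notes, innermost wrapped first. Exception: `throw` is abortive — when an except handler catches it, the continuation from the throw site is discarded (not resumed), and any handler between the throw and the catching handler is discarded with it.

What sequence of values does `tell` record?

Answer: (15)

Working:
put(15) @ H1 ⇒ s:=15
tell(15) @ H2 ⇒ log+=15
H0 returns 0
H1 returns (0, 15)
H2 returns ((0, 15), (15))
= ((0, 15), (15))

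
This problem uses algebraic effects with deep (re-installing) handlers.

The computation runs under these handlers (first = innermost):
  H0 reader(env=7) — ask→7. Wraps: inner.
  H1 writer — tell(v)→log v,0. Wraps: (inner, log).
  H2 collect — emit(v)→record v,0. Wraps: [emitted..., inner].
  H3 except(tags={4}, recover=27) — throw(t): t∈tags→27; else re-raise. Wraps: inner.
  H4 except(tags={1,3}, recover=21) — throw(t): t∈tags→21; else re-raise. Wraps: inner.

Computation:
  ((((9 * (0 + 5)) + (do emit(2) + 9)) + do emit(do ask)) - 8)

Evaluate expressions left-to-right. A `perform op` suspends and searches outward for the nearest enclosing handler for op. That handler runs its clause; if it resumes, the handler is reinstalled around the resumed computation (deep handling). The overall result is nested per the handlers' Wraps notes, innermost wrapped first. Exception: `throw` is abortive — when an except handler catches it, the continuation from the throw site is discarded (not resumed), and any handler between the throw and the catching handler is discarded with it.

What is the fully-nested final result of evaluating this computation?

Answer: [2, 7, (46, ())]

Working:
emit(2) @ H2 ⇒ out+=2
ask @ H0 ⇒ 7
emit(7) @ H2 ⇒ out+=7
H0 returns 46
H1 returns (46, ())
H2 returns [2, 7, (46, ())]
H3 returns [2, 7, (46, ())]
H4 returns [2, 7, (46, ())]
= [2, 7, (46, ())]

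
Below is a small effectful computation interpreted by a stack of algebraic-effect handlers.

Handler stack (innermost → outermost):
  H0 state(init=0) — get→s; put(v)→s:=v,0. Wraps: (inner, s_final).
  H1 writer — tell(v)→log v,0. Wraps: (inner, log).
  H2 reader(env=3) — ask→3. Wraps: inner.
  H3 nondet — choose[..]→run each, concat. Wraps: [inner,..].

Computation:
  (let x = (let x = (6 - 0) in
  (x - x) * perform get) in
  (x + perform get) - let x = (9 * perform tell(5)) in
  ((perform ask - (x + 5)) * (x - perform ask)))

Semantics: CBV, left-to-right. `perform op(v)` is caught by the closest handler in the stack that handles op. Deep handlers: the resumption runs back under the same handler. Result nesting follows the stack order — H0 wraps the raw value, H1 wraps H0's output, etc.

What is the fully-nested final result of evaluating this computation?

Working:
get @ H0 ⇒ 0
get @ H0 ⇒ 0
tell(5) @ H1 ⇒ log+=5
ask @ H2 ⇒ 3
ask @ H2 ⇒ 3
H0 returns (-6, 0)
H1 returns ((-6, 0), (5))
H2 returns ((-6, 0), (5))
H3 returns [((-6, 0), (5))]
= [((-6, 0), (5))]

Answer: [((-6, 0), (5))]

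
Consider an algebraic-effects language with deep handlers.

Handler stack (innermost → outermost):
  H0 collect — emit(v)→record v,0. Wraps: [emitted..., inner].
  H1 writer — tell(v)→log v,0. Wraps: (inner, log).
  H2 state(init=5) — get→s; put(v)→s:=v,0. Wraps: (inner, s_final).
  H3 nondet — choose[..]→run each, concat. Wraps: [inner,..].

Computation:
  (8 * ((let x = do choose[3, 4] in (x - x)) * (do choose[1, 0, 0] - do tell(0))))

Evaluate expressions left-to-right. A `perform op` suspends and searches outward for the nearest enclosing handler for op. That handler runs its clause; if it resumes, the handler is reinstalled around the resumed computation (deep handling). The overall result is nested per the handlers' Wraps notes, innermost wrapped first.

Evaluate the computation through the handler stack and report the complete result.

Working:
choose[3, 4] @ H3
  branch[0] choose=3:
    choose[1, 0, 0] @ H3
      branch[0] choose=1:
        tell(0) @ H1 ⇒ log+=0
        H0 returns [0]
        H1 returns ([0], (0))
        H2 returns (([0], (0)), 5)
        H3 returns [(([0], (0)), 5)]
      branch[1] choose=0:
        tell(0) @ H1 ⇒ log+=0
        H0 returns [0]
        H1 returns ([0], (0))
        H2 returns (([0], (0)), 5)
        H3 returns [(([0], (0)), 5)]
      branch[2] choose=0:
        tell(0) @ H1 ⇒ log+=0
        H0 returns [0]
        H1 returns ([0], (0))
        H2 returns (([0], (0)), 5)
        H3 returns [(([0], (0)), 5)]
  branch[1] choose=4:
    choose[1, 0, 0] @ H3
      branch[0] choose=1:
        tell(0) @ H1 ⇒ log+=0
        H0 returns [0]
        H1 returns ([0], (0))
        H2 returns (([0], (0)), 5)
        H3 returns [(([0], (0)), 5)]
      branch[1] choose=0:
        tell(0) @ H1 ⇒ log+=0
        H0 returns [0]
        H1 returns ([0], (0))
        H2 returns (([0], (0)), 5)
        H3 returns [(([0], (0)), 5)]
      branch[2] choose=0:
        tell(0) @ H1 ⇒ log+=0
        H0 returns [0]
        H1 returns ([0], (0))
        H2 returns (([0], (0)), 5)
        H3 returns [(([0], (0)), 5)]
= [(([0], (0)), 5), (([0], (0)), 5), (([0], (0)), 5), (([0], (0)), 5), (([0], (0)), 5), (([0], (0)), 5)]

Answer: [(([0], (0)), 5), (([0], (0)), 5), (([0], (0)), 5), (([0], (0)), 5), (([0], (0)), 5), (([0], (0)), 5)]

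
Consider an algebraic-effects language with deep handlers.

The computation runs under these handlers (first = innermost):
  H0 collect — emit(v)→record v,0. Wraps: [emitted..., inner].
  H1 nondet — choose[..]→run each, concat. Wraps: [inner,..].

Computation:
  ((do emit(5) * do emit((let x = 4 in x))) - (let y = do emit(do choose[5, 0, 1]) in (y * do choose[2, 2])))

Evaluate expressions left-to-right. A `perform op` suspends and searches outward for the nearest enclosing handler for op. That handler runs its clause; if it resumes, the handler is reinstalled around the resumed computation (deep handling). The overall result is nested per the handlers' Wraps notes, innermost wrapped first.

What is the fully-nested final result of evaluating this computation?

Answer: [[5, 4, 5, 0], [5, 4, 5, 0], [5, 4, 0, 0], [5, 4, 0, 0], [5, 4, 1, 0], [5, 4, 1, 0]]

Step-by-step:
emit(5) @ H0 ⇒ out+=5
emit(4) @ H0 ⇒ out+=4
choose[5, 0, 1] @ H1
  branch[0] choose=5:
    emit(5) @ H0 ⇒ out+=5
    choose[2, 2] @ H1
      branch[0] choose=2:
        H0 returns [5, 4, 5, 0]
        H1 returns [[5, 4, 5, 0]]
      branch[1] choose=2:
        H0 returns [5, 4, 5, 0]
        H1 returns [[5, 4, 5, 0]]
  branch[1] choose=0:
    emit(0) @ H0 ⇒ out+=0
    choose[2, 2] @ H1
      branch[0] choose=2:
        H0 returns [5, 4, 0, 0]
        H1 returns [[5, 4, 0, 0]]
      branch[1] choose=2:
        H0 returns [5, 4, 0, 0]
        H1 returns [[5, 4, 0, 0]]
  branch[2] choose=1:
    emit(1) @ H0 ⇒ out+=1
    choose[2, 2] @ H1
      branch[0] choose=2:
        H0 returns [5, 4, 1, 0]
        H1 returns [[5, 4, 1, 0]]
      branch[1] choose=2:
        H0 returns [5, 4, 1, 0]
        H1 returns [[5, 4, 1, 0]]
= [[5, 4, 5, 0], [5, 4, 5, 0], [5, 4, 0, 0], [5, 4, 0, 0], [5, 4, 1, 0], [5, 4, 1, 0]]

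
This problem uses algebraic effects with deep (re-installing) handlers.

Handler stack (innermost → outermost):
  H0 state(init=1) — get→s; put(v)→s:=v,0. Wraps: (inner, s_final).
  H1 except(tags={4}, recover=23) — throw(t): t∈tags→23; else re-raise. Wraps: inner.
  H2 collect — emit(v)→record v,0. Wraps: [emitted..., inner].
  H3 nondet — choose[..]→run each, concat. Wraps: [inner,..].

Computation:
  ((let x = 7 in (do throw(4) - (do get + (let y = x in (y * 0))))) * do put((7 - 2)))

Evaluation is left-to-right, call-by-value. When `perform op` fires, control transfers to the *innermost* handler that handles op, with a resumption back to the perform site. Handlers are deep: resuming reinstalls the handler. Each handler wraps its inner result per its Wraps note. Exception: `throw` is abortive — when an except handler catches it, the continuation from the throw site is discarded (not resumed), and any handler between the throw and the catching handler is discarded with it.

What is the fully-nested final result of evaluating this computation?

Answer: [[23]]

Step-by-step:
throw(4) @ H1 caught ⇒ 23
H2 returns [23]
H3 returns [[23]]
= [[23]]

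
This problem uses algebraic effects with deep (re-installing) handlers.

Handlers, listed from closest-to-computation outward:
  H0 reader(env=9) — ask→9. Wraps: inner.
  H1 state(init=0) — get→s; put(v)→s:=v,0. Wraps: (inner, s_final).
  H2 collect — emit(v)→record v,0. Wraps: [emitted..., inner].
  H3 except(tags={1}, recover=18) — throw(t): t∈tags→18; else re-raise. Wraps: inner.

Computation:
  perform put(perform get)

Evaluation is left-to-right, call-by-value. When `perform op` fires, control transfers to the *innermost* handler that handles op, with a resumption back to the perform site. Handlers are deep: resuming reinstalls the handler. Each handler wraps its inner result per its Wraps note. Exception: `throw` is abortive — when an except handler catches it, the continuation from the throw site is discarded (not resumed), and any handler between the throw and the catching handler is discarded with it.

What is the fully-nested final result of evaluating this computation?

Answer: [(0, 0)]

Working:
get @ H1 ⇒ 0
put(0) @ H1 ⇒ s:=0
H0 returns 0
H1 returns (0, 0)
H2 returns [(0, 0)]
H3 returns [(0, 0)]
= [(0, 0)]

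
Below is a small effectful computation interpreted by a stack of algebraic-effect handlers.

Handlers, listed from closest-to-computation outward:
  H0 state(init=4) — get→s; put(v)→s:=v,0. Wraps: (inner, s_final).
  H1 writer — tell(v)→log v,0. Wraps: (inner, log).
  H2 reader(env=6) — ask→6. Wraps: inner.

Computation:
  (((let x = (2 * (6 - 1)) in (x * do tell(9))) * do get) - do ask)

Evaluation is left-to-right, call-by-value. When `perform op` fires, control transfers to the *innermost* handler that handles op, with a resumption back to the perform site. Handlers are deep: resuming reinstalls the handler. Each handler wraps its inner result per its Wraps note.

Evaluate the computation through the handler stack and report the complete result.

Working:
tell(9) @ H1 ⇒ log+=9
get @ H0 ⇒ 4
ask @ H2 ⇒ 6
H0 returns (-6, 4)
H1 returns ((-6, 4), (9))
H2 returns ((-6, 4), (9))
= ((-6, 4), (9))

Answer: ((-6, 4), (9))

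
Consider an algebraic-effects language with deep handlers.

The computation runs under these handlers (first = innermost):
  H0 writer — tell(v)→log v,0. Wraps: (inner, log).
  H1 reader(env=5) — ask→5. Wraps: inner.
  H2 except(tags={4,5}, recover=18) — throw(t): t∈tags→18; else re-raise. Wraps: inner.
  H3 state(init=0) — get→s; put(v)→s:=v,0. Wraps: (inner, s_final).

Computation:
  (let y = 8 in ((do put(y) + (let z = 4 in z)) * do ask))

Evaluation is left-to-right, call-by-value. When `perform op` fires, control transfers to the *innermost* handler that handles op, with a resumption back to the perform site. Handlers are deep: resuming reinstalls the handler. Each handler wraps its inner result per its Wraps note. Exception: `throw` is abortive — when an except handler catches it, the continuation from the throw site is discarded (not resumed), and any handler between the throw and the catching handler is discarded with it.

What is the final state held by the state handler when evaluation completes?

Evaluation trace:
put(8) @ H3 ⇒ s:=8
ask @ H1 ⇒ 5
H0 returns (20, ())
H1 returns (20, ())
H2 returns (20, ())
H3 returns ((20, ()), 8)
= ((20, ()), 8)

Answer: 8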